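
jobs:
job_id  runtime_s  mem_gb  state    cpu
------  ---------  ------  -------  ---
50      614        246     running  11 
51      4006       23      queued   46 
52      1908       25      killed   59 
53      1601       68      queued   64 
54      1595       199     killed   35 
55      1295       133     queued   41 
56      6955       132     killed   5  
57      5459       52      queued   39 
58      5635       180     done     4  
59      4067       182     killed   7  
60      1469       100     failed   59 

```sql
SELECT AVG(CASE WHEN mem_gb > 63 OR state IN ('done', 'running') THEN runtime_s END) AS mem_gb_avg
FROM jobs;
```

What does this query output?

2903.875

job_id=50: ✓ → 614
job_id=51: ✗
job_id=52: ✗
job_id=53: ✓ → 1601
job_id=54: ✓ → 1595
job_id=55: ✓ → 1295
job_id=56: ✓ → 6955
job_id=57: ✗
job_id=58: ✓ → 5635
job_id=59: ✓ → 4067
job_id=60: ✓ → 1469
mem_gb_avg = (614 + 1601 + 1595 + 1295 + 6955 + 5635 + 4067 + 1469) / 8 = 2903.875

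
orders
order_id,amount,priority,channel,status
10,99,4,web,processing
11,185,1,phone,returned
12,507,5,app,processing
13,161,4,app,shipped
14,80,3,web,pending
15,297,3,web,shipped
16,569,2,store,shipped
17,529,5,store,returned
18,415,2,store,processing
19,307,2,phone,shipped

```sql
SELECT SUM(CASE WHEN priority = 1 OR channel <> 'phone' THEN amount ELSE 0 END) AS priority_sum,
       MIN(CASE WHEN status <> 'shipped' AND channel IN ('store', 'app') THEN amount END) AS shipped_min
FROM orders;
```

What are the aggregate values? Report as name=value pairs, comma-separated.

[priority_sum: priority = 1 OR channel <> 'phone']
order_id=10: ✓ → 99
order_id=11: ✓ → 185
order_id=12: ✓ → 507
order_id=13: ✓ → 161
order_id=14: ✓ → 80
order_id=15: ✓ → 297
order_id=16: ✓ → 569
order_id=17: ✓ → 529
order_id=18: ✓ → 415
order_id=19: ✗
priority_sum = 99 + 185 + 507 + 161 + 80 + 297 + 569 + 529 + 415 = 2842
—
[shipped_min: status <> 'shipped' AND channel IN ('store', 'app')]
order_id=10: ✗
order_id=11: ✗
order_id=12: ✓ → 507
order_id=13: ✗
order_id=14: ✗
order_id=15: ✗
order_id=16: ✗
order_id=17: ✓ → 529
order_id=18: ✓ → 415
order_id=19: ✗
shipped_min = MIN(507, 529, 415) = 415

priority_sum=2842, shipped_min=415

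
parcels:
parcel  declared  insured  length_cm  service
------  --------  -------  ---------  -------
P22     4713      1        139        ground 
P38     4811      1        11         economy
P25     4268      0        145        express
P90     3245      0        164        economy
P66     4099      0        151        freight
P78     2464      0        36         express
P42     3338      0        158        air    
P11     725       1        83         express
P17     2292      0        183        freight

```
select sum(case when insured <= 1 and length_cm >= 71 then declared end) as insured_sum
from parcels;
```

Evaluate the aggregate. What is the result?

parcel=P22: ✓ → 4713
parcel=P38: ✗
parcel=P25: ✓ → 4268
parcel=P90: ✓ → 3245
parcel=P66: ✓ → 4099
parcel=P78: ✗
parcel=P42: ✓ → 3338
parcel=P11: ✓ → 725
parcel=P17: ✓ → 2292
insured_sum = 4713 + 4268 + 3245 + 4099 + 3338 + 725 + 2292 = 22680

22680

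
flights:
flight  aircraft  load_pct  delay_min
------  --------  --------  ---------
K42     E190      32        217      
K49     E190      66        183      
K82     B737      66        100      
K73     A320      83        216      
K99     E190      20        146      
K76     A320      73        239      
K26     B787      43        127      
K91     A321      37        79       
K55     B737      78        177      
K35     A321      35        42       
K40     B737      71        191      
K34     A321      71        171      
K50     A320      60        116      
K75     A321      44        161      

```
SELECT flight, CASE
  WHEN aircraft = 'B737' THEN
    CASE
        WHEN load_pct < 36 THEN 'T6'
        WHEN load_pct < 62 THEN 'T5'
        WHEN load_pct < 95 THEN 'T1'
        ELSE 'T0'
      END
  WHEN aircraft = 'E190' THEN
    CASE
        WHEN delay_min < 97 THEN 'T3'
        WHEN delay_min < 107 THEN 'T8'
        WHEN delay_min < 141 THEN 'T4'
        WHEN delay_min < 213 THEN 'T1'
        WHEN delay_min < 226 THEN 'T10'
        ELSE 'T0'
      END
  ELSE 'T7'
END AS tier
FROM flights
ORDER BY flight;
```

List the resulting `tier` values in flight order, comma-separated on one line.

flight=K26: aircraft='B787' → outer ELSE → T7
flight=K34: aircraft='A321' → outer ELSE → T7
flight=K35: aircraft='A321' → outer ELSE → T7
flight=K40: aircraft='B737' → inner[load_pct < 95] → T1
flight=K42: aircraft='E190' → inner[delay_min < 226] → T10
flight=K49: aircraft='E190' → inner[delay_min < 213] → T1
flight=K50: aircraft='A320' → outer ELSE → T7
flight=K55: aircraft='B737' → inner[load_pct < 95] → T1
flight=K73: aircraft='A320' → outer ELSE → T7
flight=K75: aircraft='A321' → outer ELSE → T7
flight=K76: aircraft='A320' → outer ELSE → T7
flight=K82: aircraft='B737' → inner[load_pct < 95] → T1
flight=K91: aircraft='A321' → outer ELSE → T7
flight=K99: aircraft='E190' → inner[delay_min < 213] → T1

T7, T7, T7, T1, T10, T1, T7, T1, T7, T7, T7, T1, T7, T1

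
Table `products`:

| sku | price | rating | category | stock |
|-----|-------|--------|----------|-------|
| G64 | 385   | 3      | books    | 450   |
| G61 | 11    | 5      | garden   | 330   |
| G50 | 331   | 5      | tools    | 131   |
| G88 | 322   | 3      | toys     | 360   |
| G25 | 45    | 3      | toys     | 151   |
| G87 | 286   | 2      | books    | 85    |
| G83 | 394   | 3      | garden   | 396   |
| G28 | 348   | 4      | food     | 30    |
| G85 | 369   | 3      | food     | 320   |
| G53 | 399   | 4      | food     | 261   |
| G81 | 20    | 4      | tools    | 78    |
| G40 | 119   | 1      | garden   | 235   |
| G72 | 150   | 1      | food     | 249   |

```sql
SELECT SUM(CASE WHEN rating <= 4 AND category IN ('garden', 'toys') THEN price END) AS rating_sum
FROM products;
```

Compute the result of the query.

880

sku=G64: ✗
sku=G61: ✗
sku=G50: ✗
sku=G88: ✓ → 322
sku=G25: ✓ → 45
sku=G87: ✗
sku=G83: ✓ → 394
sku=G28: ✗
sku=G85: ✗
sku=G53: ✗
sku=G81: ✗
sku=G40: ✓ → 119
sku=G72: ✗
rating_sum = 322 + 45 + 394 + 119 = 880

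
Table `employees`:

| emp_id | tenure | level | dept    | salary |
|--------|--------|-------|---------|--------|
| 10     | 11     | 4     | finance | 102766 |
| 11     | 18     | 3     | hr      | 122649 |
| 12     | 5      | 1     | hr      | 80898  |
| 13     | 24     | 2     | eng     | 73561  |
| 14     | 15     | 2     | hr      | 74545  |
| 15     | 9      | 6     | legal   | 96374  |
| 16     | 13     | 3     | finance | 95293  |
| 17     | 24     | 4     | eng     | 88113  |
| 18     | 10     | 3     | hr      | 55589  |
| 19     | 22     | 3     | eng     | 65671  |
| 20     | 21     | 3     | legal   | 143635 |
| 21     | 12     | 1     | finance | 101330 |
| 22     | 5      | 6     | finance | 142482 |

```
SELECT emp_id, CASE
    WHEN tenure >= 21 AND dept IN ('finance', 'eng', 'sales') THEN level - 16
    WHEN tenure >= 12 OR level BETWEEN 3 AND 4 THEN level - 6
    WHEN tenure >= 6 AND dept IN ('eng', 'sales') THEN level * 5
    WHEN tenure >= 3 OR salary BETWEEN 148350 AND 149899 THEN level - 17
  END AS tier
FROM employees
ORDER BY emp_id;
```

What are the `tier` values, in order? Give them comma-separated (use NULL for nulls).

-2, -3, -16, -14, -4, -11, -3, -12, -3, -13, -3, -5, -11

emp_id=10: tenure >= 12 OR level BETWEEN 3 AND 4 → -2
emp_id=11: tenure >= 12 OR level BETWEEN 3 AND 4 → -3
emp_id=12: tenure >= 3 OR salary BETWEEN 148350 AND 149899 → -16
emp_id=13: tenure >= 21 AND dept IN ('finance', 'eng', 'sales') → -14
emp_id=14: tenure >= 12 OR level BETWEEN 3 AND 4 → -4
emp_id=15: tenure >= 3 OR salary BETWEEN 148350 AND 149899 → -11
emp_id=16: tenure >= 12 OR level BETWEEN 3 AND 4 → -3
emp_id=17: tenure >= 21 AND dept IN ('finance', 'eng', 'sales') → -12
emp_id=18: tenure >= 12 OR level BETWEEN 3 AND 4 → -3
emp_id=19: tenure >= 21 AND dept IN ('finance', 'eng', 'sales') → -13
emp_id=20: tenure >= 12 OR level BETWEEN 3 AND 4 → -3
emp_id=21: tenure >= 12 OR level BETWEEN 3 AND 4 → -5
emp_id=22: tenure >= 3 OR salary BETWEEN 148350 AND 149899 → -11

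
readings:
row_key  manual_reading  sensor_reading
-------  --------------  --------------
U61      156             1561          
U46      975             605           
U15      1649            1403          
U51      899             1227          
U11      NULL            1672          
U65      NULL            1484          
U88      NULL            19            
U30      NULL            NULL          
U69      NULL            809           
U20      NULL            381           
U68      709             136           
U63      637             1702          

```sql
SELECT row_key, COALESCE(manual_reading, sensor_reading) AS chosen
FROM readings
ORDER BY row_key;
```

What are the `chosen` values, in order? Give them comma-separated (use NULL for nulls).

row_key=U11: manual_reading=NULL, sensor_reading=1672 → 1672
row_key=U15: manual_reading=1649 → 1649
row_key=U20: manual_reading=NULL, sensor_reading=381 → 381
row_key=U30: manual_reading=NULL, sensor_reading=NULL (all NULL) → NULL
row_key=U46: manual_reading=975 → 975
row_key=U51: manual_reading=899 → 899
row_key=U61: manual_reading=156 → 156
row_key=U63: manual_reading=637 → 637
row_key=U65: manual_reading=NULL, sensor_reading=1484 → 1484
row_key=U68: manual_reading=709 → 709
row_key=U69: manual_reading=NULL, sensor_reading=809 → 809
row_key=U88: manual_reading=NULL, sensor_reading=19 → 19

1672, 1649, 381, NULL, 975, 899, 156, 637, 1484, 709, 809, 19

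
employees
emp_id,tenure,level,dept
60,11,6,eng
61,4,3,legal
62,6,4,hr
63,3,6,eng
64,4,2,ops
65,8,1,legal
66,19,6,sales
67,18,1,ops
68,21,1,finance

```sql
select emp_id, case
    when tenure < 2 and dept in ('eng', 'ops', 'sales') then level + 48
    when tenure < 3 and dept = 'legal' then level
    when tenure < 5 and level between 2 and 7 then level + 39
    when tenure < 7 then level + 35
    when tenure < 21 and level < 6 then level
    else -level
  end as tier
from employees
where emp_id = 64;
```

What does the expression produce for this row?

41

emp_id = 64: tenure=4, level=2, dept=ops.
tenure < 2 and dept in ('eng', 'ops', 'sales') → false
tenure < 3 and dept = 'legal' → false
tenure < 5 and level between 2 and 7 → true → 41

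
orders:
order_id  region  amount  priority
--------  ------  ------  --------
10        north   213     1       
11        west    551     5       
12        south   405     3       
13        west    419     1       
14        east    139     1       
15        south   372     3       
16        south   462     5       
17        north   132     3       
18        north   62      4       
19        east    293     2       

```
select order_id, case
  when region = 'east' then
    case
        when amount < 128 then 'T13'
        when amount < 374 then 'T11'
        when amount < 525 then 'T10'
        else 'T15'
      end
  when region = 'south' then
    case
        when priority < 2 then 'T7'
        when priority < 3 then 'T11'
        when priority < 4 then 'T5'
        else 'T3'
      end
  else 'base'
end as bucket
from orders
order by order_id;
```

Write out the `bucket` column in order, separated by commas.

base, base, T5, base, T11, T5, T3, base, base, T11

order_id=10: region='north' → outer ELSE → base
order_id=11: region='west' → outer ELSE → base
order_id=12: region='south' → inner[priority < 4] → T5
order_id=13: region='west' → outer ELSE → base
order_id=14: region='east' → inner[amount < 374] → T11
order_id=15: region='south' → inner[priority < 4] → T5
order_id=16: region='south' → inner[ELSE] → T3
order_id=17: region='north' → outer ELSE → base
order_id=18: region='north' → outer ELSE → base
order_id=19: region='east' → inner[amount < 374] → T11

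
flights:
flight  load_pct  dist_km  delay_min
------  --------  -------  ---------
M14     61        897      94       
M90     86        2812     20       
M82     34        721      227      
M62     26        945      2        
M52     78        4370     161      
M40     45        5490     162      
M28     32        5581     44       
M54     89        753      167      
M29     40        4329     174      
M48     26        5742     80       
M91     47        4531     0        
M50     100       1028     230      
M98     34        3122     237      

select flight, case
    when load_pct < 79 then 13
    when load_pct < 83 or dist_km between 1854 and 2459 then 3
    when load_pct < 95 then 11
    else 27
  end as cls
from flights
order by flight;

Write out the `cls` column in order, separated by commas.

flight=M14: load_pct < 79 → 13
flight=M28: load_pct < 79 → 13
flight=M29: load_pct < 79 → 13
flight=M40: load_pct < 79 → 13
flight=M48: load_pct < 79 → 13
flight=M50: ELSE → 27
flight=M52: load_pct < 79 → 13
flight=M54: load_pct < 95 → 11
flight=M62: load_pct < 79 → 13
flight=M82: load_pct < 79 → 13
flight=M90: load_pct < 95 → 11
flight=M91: load_pct < 79 → 13
flight=M98: load_pct < 79 → 13

13, 13, 13, 13, 13, 27, 13, 11, 13, 13, 11, 13, 13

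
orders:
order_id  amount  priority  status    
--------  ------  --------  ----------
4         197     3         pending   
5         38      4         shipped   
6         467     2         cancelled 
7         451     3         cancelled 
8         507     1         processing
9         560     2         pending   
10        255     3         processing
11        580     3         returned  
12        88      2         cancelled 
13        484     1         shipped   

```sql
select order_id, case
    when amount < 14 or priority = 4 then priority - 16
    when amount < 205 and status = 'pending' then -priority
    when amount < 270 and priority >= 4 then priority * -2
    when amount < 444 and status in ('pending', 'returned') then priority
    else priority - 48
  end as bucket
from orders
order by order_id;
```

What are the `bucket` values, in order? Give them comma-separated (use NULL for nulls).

order_id=4: amount < 205 and status = 'pending' → -3
order_id=5: amount < 14 or priority = 4 → -12
order_id=6: ELSE → -46
order_id=7: ELSE → -45
order_id=8: ELSE → -47
order_id=9: ELSE → -46
order_id=10: ELSE → -45
order_id=11: ELSE → -45
order_id=12: ELSE → -46
order_id=13: ELSE → -47

-3, -12, -46, -45, -47, -46, -45, -45, -46, -47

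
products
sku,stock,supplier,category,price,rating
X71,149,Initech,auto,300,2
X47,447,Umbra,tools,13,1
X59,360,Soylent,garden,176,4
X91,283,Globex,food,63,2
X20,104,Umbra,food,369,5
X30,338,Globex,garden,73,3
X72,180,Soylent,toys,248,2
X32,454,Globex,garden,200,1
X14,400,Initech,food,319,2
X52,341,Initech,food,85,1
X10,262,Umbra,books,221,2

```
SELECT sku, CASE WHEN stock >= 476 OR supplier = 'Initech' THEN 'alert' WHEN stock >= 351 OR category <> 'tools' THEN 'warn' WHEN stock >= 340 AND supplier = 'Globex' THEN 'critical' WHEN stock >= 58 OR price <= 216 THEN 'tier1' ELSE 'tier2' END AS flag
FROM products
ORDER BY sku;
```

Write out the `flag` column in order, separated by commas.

warn, alert, warn, warn, warn, warn, alert, warn, alert, warn, warn

sku=X10: stock >= 351 OR category <> 'tools' → warn
sku=X14: stock >= 476 OR supplier = 'Initech' → alert
sku=X20: stock >= 351 OR category <> 'tools' → warn
sku=X30: stock >= 351 OR category <> 'tools' → warn
sku=X32: stock >= 351 OR category <> 'tools' → warn
sku=X47: stock >= 351 OR category <> 'tools' → warn
sku=X52: stock >= 476 OR supplier = 'Initech' → alert
sku=X59: stock >= 351 OR category <> 'tools' → warn
sku=X71: stock >= 476 OR supplier = 'Initech' → alert
sku=X72: stock >= 351 OR category <> 'tools' → warn
sku=X91: stock >= 351 OR category <> 'tools' → warn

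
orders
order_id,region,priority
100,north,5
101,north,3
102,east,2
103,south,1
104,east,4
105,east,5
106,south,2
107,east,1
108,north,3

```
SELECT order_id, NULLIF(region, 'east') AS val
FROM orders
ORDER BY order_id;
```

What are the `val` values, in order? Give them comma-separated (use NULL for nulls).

order_id=100: region=north vs east: differ → north
order_id=101: region=north vs east: differ → north
order_id=102: region=east vs east: equal → NULL
order_id=103: region=south vs east: differ → south
order_id=104: region=east vs east: equal → NULL
order_id=105: region=east vs east: equal → NULL
order_id=106: region=south vs east: differ → south
order_id=107: region=east vs east: equal → NULL
order_id=108: region=north vs east: differ → north

north, north, NULL, south, NULL, NULL, south, NULL, north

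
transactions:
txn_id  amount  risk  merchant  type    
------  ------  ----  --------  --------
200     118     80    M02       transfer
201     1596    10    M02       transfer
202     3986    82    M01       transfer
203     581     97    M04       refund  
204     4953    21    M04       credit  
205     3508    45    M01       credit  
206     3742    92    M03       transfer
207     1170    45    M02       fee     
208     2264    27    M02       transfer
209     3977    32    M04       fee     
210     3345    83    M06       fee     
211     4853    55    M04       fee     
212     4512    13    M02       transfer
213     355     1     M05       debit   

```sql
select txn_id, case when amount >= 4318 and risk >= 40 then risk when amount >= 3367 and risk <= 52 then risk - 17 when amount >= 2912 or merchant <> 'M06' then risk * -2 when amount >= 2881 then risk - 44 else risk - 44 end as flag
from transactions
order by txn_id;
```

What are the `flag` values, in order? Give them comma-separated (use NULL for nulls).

-160, -20, -164, -194, 4, 28, -184, -90, -54, 15, -166, 55, -4, -2

txn_id=200: amount >= 2912 or merchant <> 'M06' → -160
txn_id=201: amount >= 2912 or merchant <> 'M06' → -20
txn_id=202: amount >= 2912 or merchant <> 'M06' → -164
txn_id=203: amount >= 2912 or merchant <> 'M06' → -194
txn_id=204: amount >= 3367 and risk <= 52 → 4
txn_id=205: amount >= 3367 and risk <= 52 → 28
txn_id=206: amount >= 2912 or merchant <> 'M06' → -184
txn_id=207: amount >= 2912 or merchant <> 'M06' → -90
txn_id=208: amount >= 2912 or merchant <> 'M06' → -54
txn_id=209: amount >= 3367 and risk <= 52 → 15
txn_id=210: amount >= 2912 or merchant <> 'M06' → -166
txn_id=211: amount >= 4318 and risk >= 40 → 55
txn_id=212: amount >= 3367 and risk <= 52 → -4
txn_id=213: amount >= 2912 or merchant <> 'M06' → -2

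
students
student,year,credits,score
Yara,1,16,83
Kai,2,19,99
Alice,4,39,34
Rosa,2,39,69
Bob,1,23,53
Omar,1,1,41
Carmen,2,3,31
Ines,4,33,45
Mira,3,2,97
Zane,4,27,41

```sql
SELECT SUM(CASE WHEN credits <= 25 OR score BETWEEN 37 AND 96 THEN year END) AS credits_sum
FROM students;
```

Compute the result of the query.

20

student=Yara: ✓ → 1
student=Kai: ✓ → 2
student=Alice: ✗
student=Rosa: ✓ → 2
student=Bob: ✓ → 1
student=Omar: ✓ → 1
student=Carmen: ✓ → 2
student=Ines: ✓ → 4
student=Mira: ✓ → 3
student=Zane: ✓ → 4
credits_sum = 1 + 2 + 2 + 1 + 1 + 2 + 4 + 3 + 4 = 20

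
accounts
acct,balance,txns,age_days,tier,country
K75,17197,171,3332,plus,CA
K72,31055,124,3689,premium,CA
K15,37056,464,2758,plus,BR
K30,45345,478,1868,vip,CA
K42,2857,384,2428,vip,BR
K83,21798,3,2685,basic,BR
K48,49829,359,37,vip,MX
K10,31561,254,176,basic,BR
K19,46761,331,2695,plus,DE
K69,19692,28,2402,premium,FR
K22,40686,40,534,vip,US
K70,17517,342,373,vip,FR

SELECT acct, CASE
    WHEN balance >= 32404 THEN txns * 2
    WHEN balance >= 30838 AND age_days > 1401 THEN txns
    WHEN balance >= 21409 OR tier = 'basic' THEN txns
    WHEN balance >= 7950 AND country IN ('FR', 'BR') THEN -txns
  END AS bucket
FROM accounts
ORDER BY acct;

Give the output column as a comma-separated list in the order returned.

acct=K10: balance >= 21409 OR tier = 'basic' → 254
acct=K15: balance >= 32404 → 928
acct=K19: balance >= 32404 → 662
acct=K22: balance >= 32404 → 80
acct=K30: balance >= 32404 → 956
acct=K42: (no match → NULL) → NULL
acct=K48: balance >= 32404 → 718
acct=K69: balance >= 7950 AND country IN ('FR', 'BR') → -28
acct=K70: balance >= 7950 AND country IN ('FR', 'BR') → -342
acct=K72: balance >= 30838 AND age_days > 1401 → 124
acct=K75: (no match → NULL) → NULL
acct=K83: balance >= 21409 OR tier = 'basic' → 3

254, 928, 662, 80, 956, NULL, 718, -28, -342, 124, NULL, 3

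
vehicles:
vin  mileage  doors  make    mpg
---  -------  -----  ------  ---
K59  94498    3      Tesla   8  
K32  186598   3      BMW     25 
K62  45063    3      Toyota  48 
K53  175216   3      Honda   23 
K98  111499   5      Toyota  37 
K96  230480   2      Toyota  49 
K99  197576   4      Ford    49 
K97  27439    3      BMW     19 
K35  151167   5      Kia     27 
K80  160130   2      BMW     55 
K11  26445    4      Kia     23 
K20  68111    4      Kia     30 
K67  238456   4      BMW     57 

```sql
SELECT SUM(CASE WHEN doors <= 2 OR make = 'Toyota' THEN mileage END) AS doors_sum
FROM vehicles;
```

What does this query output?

vin=K59: ✗
vin=K32: ✗
vin=K62: ✓ → 45063
vin=K53: ✗
vin=K98: ✓ → 111499
vin=K96: ✓ → 230480
vin=K99: ✗
vin=K97: ✗
vin=K35: ✗
vin=K80: ✓ → 160130
vin=K11: ✗
vin=K20: ✗
vin=K67: ✗
doors_sum = 45063 + 111499 + 230480 + 160130 = 547172

547172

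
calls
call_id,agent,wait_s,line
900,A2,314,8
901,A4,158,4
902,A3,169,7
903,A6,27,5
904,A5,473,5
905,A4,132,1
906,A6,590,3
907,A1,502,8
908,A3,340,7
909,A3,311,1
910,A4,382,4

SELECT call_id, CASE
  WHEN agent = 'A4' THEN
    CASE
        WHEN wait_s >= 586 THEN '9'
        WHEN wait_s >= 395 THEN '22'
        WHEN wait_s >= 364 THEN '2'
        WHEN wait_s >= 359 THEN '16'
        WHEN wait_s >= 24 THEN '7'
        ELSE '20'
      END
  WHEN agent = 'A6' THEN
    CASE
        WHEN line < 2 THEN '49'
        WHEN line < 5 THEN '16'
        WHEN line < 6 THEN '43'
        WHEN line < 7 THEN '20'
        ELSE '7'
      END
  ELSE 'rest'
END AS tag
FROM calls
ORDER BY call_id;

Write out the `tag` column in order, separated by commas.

rest, 7, rest, 43, rest, 7, 16, rest, rest, rest, 2

call_id=900: agent='A2' → outer ELSE → rest
call_id=901: agent='A4' → inner[wait_s >= 24] → 7
call_id=902: agent='A3' → outer ELSE → rest
call_id=903: agent='A6' → inner[line < 6] → 43
call_id=904: agent='A5' → outer ELSE → rest
call_id=905: agent='A4' → inner[wait_s >= 24] → 7
call_id=906: agent='A6' → inner[line < 5] → 16
call_id=907: agent='A1' → outer ELSE → rest
call_id=908: agent='A3' → outer ELSE → rest
call_id=909: agent='A3' → outer ELSE → rest
call_id=910: agent='A4' → inner[wait_s >= 364] → 2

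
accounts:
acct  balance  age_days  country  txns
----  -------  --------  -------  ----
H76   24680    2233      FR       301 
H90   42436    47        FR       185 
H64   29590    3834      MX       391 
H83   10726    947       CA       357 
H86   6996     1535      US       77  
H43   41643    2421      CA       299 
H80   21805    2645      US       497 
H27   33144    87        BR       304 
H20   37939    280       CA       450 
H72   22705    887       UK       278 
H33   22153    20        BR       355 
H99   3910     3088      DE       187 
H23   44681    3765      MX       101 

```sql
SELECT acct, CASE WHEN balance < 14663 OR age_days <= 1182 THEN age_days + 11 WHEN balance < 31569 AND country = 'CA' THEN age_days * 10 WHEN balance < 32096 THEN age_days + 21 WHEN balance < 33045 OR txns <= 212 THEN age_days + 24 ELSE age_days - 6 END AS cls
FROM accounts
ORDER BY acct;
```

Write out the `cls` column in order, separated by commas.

291, 3789, 98, 31, 2415, 3855, 898, 2254, 2666, 958, 1546, 58, 3099

acct=H20: balance < 14663 OR age_days <= 1182 → 291
acct=H23: balance < 33045 OR txns <= 212 → 3789
acct=H27: balance < 14663 OR age_days <= 1182 → 98
acct=H33: balance < 14663 OR age_days <= 1182 → 31
acct=H43: ELSE → 2415
acct=H64: balance < 32096 → 3855
acct=H72: balance < 14663 OR age_days <= 1182 → 898
acct=H76: balance < 32096 → 2254
acct=H80: balance < 32096 → 2666
acct=H83: balance < 14663 OR age_days <= 1182 → 958
acct=H86: balance < 14663 OR age_days <= 1182 → 1546
acct=H90: balance < 14663 OR age_days <= 1182 → 58
acct=H99: balance < 14663 OR age_days <= 1182 → 3099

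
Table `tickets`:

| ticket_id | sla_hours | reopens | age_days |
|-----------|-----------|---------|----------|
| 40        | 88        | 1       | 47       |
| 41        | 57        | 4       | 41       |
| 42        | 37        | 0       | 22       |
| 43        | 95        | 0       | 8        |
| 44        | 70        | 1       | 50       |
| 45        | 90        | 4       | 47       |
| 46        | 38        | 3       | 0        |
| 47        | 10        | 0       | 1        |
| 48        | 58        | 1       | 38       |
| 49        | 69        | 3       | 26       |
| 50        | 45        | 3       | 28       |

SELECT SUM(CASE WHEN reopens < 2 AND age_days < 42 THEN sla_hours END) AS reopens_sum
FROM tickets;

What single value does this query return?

ticket_id=40: ✗
ticket_id=41: ✗
ticket_id=42: ✓ → 37
ticket_id=43: ✓ → 95
ticket_id=44: ✗
ticket_id=45: ✗
ticket_id=46: ✗
ticket_id=47: ✓ → 10
ticket_id=48: ✓ → 58
ticket_id=49: ✗
ticket_id=50: ✗
reopens_sum = 37 + 95 + 10 + 58 = 200

200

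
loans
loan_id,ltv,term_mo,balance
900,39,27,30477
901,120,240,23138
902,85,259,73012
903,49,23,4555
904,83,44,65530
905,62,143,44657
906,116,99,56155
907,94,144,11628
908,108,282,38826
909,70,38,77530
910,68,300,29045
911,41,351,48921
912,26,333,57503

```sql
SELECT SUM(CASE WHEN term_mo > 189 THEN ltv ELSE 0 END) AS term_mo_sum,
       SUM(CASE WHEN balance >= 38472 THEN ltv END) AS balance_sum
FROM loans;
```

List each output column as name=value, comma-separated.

term_mo_sum=448, balance_sum=591

[term_mo_sum: term_mo > 189]
loan_id=900: ✗
loan_id=901: ✓ → 120
loan_id=902: ✓ → 85
loan_id=903: ✗
loan_id=904: ✗
loan_id=905: ✗
loan_id=906: ✗
loan_id=907: ✗
loan_id=908: ✓ → 108
loan_id=909: ✗
loan_id=910: ✓ → 68
loan_id=911: ✓ → 41
loan_id=912: ✓ → 26
term_mo_sum = 120 + 85 + 108 + 68 + 41 + 26 = 448
—
[balance_sum: balance >= 38472]
loan_id=900: ✗
loan_id=901: ✗
loan_id=902: ✓ → 85
loan_id=903: ✗
loan_id=904: ✓ → 83
loan_id=905: ✓ → 62
loan_id=906: ✓ → 116
loan_id=907: ✗
loan_id=908: ✓ → 108
loan_id=909: ✓ → 70
loan_id=910: ✗
loan_id=911: ✓ → 41
loan_id=912: ✓ → 26
balance_sum = 85 + 83 + 62 + 116 + 108 + 70 + 41 + 26 = 591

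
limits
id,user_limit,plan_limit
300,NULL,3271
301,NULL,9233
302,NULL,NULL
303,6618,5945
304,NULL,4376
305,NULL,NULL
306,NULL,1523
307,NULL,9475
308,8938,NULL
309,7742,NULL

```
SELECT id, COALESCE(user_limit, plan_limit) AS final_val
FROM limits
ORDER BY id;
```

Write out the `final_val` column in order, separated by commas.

id=300: user_limit=NULL, plan_limit=3271 → 3271
id=301: user_limit=NULL, plan_limit=9233 → 9233
id=302: user_limit=NULL, plan_limit=NULL (all NULL) → NULL
id=303: user_limit=6618 → 6618
id=304: user_limit=NULL, plan_limit=4376 → 4376
id=305: user_limit=NULL, plan_limit=NULL (all NULL) → NULL
id=306: user_limit=NULL, plan_limit=1523 → 1523
id=307: user_limit=NULL, plan_limit=9475 → 9475
id=308: user_limit=8938 → 8938
id=309: user_limit=7742 → 7742

3271, 9233, NULL, 6618, 4376, NULL, 1523, 9475, 8938, 7742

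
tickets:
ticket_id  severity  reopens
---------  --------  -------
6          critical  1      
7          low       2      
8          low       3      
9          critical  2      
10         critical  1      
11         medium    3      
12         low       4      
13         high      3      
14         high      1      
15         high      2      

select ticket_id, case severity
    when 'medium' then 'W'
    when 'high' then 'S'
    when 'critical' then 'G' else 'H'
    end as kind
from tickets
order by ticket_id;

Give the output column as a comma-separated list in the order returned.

ticket_id=6: severity='critical' → G
ticket_id=7: ELSE → H
ticket_id=8: ELSE → H
ticket_id=9: severity='critical' → G
ticket_id=10: severity='critical' → G
ticket_id=11: severity='medium' → W
ticket_id=12: ELSE → H
ticket_id=13: severity='high' → S
ticket_id=14: severity='high' → S
ticket_id=15: severity='high' → S

G, H, H, G, G, W, H, S, S, S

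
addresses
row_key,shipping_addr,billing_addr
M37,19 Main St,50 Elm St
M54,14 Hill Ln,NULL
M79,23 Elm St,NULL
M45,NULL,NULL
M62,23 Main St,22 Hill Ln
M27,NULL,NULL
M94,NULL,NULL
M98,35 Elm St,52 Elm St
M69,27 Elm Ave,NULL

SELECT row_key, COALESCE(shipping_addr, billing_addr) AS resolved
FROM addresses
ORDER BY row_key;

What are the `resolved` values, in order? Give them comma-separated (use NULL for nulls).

NULL, 19 Main St, NULL, 14 Hill Ln, 23 Main St, 27 Elm Ave, 23 Elm St, NULL, 35 Elm St

row_key=M27: shipping_addr=NULL, billing_addr=NULL (all NULL) → NULL
row_key=M37: shipping_addr=19 Main St → 19 Main St
row_key=M45: shipping_addr=NULL, billing_addr=NULL (all NULL) → NULL
row_key=M54: shipping_addr=14 Hill Ln → 14 Hill Ln
row_key=M62: shipping_addr=23 Main St → 23 Main St
row_key=M69: shipping_addr=27 Elm Ave → 27 Elm Ave
row_key=M79: shipping_addr=23 Elm St → 23 Elm St
row_key=M94: shipping_addr=NULL, billing_addr=NULL (all NULL) → NULL
row_key=M98: shipping_addr=35 Elm St → 35 Elm St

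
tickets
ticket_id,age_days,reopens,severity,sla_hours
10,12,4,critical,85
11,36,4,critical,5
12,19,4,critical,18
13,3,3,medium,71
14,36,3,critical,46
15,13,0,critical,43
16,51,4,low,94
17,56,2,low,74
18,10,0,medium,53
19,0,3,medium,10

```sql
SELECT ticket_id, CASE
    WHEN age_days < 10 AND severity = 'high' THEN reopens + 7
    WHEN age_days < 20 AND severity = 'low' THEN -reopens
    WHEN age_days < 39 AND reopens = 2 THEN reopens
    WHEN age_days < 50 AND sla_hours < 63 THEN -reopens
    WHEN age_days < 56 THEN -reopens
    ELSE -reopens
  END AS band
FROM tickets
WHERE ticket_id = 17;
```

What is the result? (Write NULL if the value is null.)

-2

ticket_id = 17: age_days=56, reopens=2, severity=low, sla_hours=74.
age_days < 10 AND severity = 'high' → false
age_days < 20 AND severity = 'low' → false
age_days < 39 AND reopens = 2 → false
age_days < 50 AND sla_hours < 63 → false
age_days < 56 → false
No prior WHEN matched → ELSE → -2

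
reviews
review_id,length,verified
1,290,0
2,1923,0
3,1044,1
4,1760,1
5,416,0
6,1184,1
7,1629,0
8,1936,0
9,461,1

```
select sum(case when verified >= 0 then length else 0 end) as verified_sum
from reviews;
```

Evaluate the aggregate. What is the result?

10643

review_id=1: ✓ → 290
review_id=2: ✓ → 1923
review_id=3: ✓ → 1044
review_id=4: ✓ → 1760
review_id=5: ✓ → 416
review_id=6: ✓ → 1184
review_id=7: ✓ → 1629
review_id=8: ✓ → 1936
review_id=9: ✓ → 461
verified_sum = 290 + 1923 + 1044 + 1760 + 416 + 1184 + 1629 + 1936 + 461 = 10643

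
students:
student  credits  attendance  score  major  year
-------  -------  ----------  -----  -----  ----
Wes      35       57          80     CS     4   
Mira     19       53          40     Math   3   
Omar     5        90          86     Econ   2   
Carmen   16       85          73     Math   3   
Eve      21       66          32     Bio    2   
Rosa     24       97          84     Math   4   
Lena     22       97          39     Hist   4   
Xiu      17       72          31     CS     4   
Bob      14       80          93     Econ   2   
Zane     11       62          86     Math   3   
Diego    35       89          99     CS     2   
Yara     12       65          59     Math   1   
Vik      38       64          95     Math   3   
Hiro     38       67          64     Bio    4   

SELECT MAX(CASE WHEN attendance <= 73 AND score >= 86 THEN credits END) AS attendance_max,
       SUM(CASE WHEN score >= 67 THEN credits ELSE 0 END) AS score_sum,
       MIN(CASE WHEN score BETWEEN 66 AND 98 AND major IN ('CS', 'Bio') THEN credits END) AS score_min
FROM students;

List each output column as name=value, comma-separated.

[attendance_max: attendance <= 73 AND score >= 86]
student=Wes: ✗
student=Mira: ✗
student=Omar: ✗
student=Carmen: ✗
student=Eve: ✗
student=Rosa: ✗
student=Lena: ✗
student=Xiu: ✗
student=Bob: ✗
student=Zane: ✓ → 11
student=Diego: ✗
student=Yara: ✗
student=Vik: ✓ → 38
student=Hiro: ✗
attendance_max = MAX(11, 38) = 38
—
[score_sum: score >= 67]
student=Wes: ✓ → 35
student=Mira: ✗
student=Omar: ✓ → 5
student=Carmen: ✓ → 16
student=Eve: ✗
student=Rosa: ✓ → 24
student=Lena: ✗
student=Xiu: ✗
student=Bob: ✓ → 14
student=Zane: ✓ → 11
student=Diego: ✓ → 35
student=Yara: ✗
student=Vik: ✓ → 38
student=Hiro: ✗
score_sum = 35 + 5 + 16 + 24 + 14 + 11 + 35 + 38 = 178
—
[score_min: score BETWEEN 66 AND 98 AND major IN ('CS', 'Bio')]
student=Wes: ✓ → 35
student=Mira: ✗
student=Omar: ✗
student=Carmen: ✗
student=Eve: ✗
student=Rosa: ✗
student=Lena: ✗
student=Xiu: ✗
student=Bob: ✗
student=Zane: ✗
student=Diego: ✗
student=Yara: ✗
student=Vik: ✗
student=Hiro: ✗
score_min = MIN(35) = 35

attendance_max=38, score_sum=178, score_min=35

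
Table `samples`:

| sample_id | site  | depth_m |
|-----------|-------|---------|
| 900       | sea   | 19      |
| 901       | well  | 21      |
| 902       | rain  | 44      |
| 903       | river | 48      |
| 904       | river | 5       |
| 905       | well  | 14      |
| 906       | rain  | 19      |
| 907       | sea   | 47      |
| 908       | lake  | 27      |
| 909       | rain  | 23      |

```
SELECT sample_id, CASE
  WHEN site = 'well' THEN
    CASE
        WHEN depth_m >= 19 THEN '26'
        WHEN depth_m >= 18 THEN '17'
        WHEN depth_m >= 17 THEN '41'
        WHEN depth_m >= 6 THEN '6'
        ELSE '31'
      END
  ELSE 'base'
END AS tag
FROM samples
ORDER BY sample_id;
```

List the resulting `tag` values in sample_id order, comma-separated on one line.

sample_id=900: site='sea' → outer ELSE → base
sample_id=901: site='well' → inner[depth_m >= 19] → 26
sample_id=902: site='rain' → outer ELSE → base
sample_id=903: site='river' → outer ELSE → base
sample_id=904: site='river' → outer ELSE → base
sample_id=905: site='well' → inner[depth_m >= 6] → 6
sample_id=906: site='rain' → outer ELSE → base
sample_id=907: site='sea' → outer ELSE → base
sample_id=908: site='lake' → outer ELSE → base
sample_id=909: site='rain' → outer ELSE → base

base, 26, base, base, base, 6, base, base, base, base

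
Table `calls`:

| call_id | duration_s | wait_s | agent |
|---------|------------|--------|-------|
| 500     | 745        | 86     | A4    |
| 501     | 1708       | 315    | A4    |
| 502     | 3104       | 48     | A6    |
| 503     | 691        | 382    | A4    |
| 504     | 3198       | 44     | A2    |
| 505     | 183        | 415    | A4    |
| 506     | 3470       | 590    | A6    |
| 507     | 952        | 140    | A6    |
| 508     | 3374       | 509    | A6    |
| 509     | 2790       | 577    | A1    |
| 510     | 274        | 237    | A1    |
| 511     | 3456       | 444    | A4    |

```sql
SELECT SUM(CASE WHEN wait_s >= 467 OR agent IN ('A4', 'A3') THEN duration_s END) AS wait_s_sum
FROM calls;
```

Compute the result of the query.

16417

call_id=500: ✓ → 745
call_id=501: ✓ → 1708
call_id=502: ✗
call_id=503: ✓ → 691
call_id=504: ✗
call_id=505: ✓ → 183
call_id=506: ✓ → 3470
call_id=507: ✗
call_id=508: ✓ → 3374
call_id=509: ✓ → 2790
call_id=510: ✗
call_id=511: ✓ → 3456
wait_s_sum = 745 + 1708 + 691 + 183 + 3470 + 3374 + 2790 + 3456 = 16417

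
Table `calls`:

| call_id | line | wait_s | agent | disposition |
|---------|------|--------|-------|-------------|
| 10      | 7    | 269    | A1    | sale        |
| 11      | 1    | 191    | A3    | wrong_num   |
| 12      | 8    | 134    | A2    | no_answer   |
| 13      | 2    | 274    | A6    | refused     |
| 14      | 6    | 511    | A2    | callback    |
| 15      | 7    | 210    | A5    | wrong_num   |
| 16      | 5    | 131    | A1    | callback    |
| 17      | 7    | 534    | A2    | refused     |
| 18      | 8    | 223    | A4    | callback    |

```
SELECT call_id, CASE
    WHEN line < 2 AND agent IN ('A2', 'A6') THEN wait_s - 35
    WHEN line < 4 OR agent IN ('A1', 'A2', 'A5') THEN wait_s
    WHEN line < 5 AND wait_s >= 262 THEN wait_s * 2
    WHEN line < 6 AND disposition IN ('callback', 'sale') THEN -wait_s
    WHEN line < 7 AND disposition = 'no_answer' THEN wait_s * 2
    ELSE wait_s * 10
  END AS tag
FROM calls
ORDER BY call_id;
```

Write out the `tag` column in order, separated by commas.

call_id=10: line < 4 OR agent IN ('A1', 'A2', 'A5') → 269
call_id=11: line < 4 OR agent IN ('A1', 'A2', 'A5') → 191
call_id=12: line < 4 OR agent IN ('A1', 'A2', 'A5') → 134
call_id=13: line < 4 OR agent IN ('A1', 'A2', 'A5') → 274
call_id=14: line < 4 OR agent IN ('A1', 'A2', 'A5') → 511
call_id=15: line < 4 OR agent IN ('A1', 'A2', 'A5') → 210
call_id=16: line < 4 OR agent IN ('A1', 'A2', 'A5') → 131
call_id=17: line < 4 OR agent IN ('A1', 'A2', 'A5') → 534
call_id=18: ELSE → 2230

269, 191, 134, 274, 511, 210, 131, 534, 2230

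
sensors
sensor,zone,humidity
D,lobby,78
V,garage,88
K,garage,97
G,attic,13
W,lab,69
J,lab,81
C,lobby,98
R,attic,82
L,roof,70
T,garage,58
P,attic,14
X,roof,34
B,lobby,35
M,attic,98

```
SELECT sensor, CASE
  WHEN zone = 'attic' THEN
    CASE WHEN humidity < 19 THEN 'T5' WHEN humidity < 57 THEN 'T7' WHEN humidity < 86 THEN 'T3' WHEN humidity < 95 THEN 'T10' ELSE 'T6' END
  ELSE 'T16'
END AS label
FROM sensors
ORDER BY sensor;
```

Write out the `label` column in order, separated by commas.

sensor=B: zone='lobby' → outer ELSE → T16
sensor=C: zone='lobby' → outer ELSE → T16
sensor=D: zone='lobby' → outer ELSE → T16
sensor=G: zone='attic' → inner[humidity < 19] → T5
sensor=J: zone='lab' → outer ELSE → T16
sensor=K: zone='garage' → outer ELSE → T16
sensor=L: zone='roof' → outer ELSE → T16
sensor=M: zone='attic' → inner[ELSE] → T6
sensor=P: zone='attic' → inner[humidity < 19] → T5
sensor=R: zone='attic' → inner[humidity < 86] → T3
sensor=T: zone='garage' → outer ELSE → T16
sensor=V: zone='garage' → outer ELSE → T16
sensor=W: zone='lab' → outer ELSE → T16
sensor=X: zone='roof' → outer ELSE → T16

T16, T16, T16, T5, T16, T16, T16, T6, T5, T3, T16, T16, T16, T16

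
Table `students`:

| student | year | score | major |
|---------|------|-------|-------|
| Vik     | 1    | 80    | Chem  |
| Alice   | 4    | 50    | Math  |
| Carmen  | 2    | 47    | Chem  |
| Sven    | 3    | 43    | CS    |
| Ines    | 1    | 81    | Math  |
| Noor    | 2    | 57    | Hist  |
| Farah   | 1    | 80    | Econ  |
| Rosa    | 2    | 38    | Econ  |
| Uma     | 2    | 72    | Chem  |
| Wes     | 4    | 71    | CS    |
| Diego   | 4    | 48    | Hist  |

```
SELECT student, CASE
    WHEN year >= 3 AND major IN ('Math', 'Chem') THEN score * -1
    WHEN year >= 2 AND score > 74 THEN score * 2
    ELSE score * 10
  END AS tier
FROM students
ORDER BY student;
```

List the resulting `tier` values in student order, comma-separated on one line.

-50, 470, 480, 800, 810, 570, 380, 430, 720, 800, 710

student=Alice: year >= 3 AND major IN ('Math', 'Chem') → -50
student=Carmen: ELSE → 470
student=Diego: ELSE → 480
student=Farah: ELSE → 800
student=Ines: ELSE → 810
student=Noor: ELSE → 570
student=Rosa: ELSE → 380
student=Sven: ELSE → 430
student=Uma: ELSE → 720
student=Vik: ELSE → 800
student=Wes: ELSE → 710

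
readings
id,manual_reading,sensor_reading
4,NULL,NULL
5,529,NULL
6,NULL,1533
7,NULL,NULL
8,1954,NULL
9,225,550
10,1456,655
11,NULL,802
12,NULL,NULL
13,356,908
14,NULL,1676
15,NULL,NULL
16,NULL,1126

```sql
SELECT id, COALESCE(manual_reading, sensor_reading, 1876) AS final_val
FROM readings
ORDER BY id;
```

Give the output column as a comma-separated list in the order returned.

1876, 529, 1533, 1876, 1954, 225, 1456, 802, 1876, 356, 1676, 1876, 1126

id=4: manual_reading=NULL, sensor_reading=NULL, → literal 1876 → 1876
id=5: manual_reading=529 → 529
id=6: manual_reading=NULL, sensor_reading=1533 → 1533
id=7: manual_reading=NULL, sensor_reading=NULL, → literal 1876 → 1876
id=8: manual_reading=1954 → 1954
id=9: manual_reading=225 → 225
id=10: manual_reading=1456 → 1456
id=11: manual_reading=NULL, sensor_reading=802 → 802
id=12: manual_reading=NULL, sensor_reading=NULL, → literal 1876 → 1876
id=13: manual_reading=356 → 356
id=14: manual_reading=NULL, sensor_reading=1676 → 1676
id=15: manual_reading=NULL, sensor_reading=NULL, → literal 1876 → 1876
id=16: manual_reading=NULL, sensor_reading=1126 → 1126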